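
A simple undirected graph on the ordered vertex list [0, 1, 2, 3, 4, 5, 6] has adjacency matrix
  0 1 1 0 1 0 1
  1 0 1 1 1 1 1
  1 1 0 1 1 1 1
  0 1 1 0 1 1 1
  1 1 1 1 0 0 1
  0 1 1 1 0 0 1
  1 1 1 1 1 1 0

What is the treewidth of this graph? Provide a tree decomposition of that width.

The largest bag has 5 vertices, giving width 4; this decomposition certifies tw(G) ≤ 4. For the lower bound, the 5 vertices {0, 1, 2, 4, 6} are pairwise adjacent, and any tree decomposition puts a clique entirely inside one bag — forcing width ≥ 4. The upper and lower bounds meet at 4, so that is the treewidth.

Treewidth 4.
Bags: B1 = {0, 1, 2, 4, 6}  B2 = {1, 2, 3, 4, 6}  B3 = {1, 2, 3, 5, 6}
Tree: B1–B2, B2–B3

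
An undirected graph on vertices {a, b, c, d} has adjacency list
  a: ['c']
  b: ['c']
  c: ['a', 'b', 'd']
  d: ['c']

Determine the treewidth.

1

A width-1 tree decomposition is:
Bags: B1 = {b, c}  B2 = {a, c}  B3 = {c, d}
Tree: B1–B2, B2–B3
Each bag holds 2 vertices, so the decomposition has width 1, which upper-bounds the treewidth. Since G has at least one edge (e.g. c–b), it is not an edgeless graph, so tw(G) ≥ 1. Combining the bounds, tw(G) = 1.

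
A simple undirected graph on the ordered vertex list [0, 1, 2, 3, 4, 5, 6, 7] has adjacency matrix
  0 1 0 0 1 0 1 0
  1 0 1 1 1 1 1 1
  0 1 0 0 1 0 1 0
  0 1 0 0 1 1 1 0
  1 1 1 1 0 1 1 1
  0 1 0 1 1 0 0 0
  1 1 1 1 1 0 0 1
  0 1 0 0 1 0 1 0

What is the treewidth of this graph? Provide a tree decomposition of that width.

Treewidth 3.
Bags: B1 = {0, 1, 4, 6}  B2 = {1, 2, 4, 6}  B3 = {1, 4, 6, 7}  B4 = {1, 3, 4, 6}  B5 = {1, 3, 4, 5}
Tree: B1–B2, B1–B3, B1–B4, B4–B5

Every bag has size at most 4, so the width is 4 − 1 = 3 and tw(G) ≤ 3. Conversely, {1, 3, 4, 5} is a clique of size 4, and the vertices of any clique must share a bag in every tree decomposition; so some bag has ≥ 4 vertices and tw(G) ≥ 3. Combining the bounds, tw(G) = 3.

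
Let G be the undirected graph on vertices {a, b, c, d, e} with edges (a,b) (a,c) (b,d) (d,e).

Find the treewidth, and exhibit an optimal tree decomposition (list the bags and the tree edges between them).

Treewidth 1.
Bags: B1 = {d, e}  B2 = {b, d}  B3 = {a, b}  B4 = {a, c}
Tree: B1–B2, B2–B3, B3–B4

Each bag holds 2 vertices, so the decomposition has width 1, which upper-bounds the treewidth. G has an edge, so its treewidth is at least 1. The upper and lower bounds meet at 1, so that is the treewidth.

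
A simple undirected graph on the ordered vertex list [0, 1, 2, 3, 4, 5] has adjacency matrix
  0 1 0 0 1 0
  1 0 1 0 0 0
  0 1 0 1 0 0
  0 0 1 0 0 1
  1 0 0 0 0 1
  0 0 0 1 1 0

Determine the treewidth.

2

A width-2 tree decomposition is:
Bags: B1 = {0, 1, 4}  B2 = {1, 4, 5}  B3 = {1, 3, 5}  B4 = {1, 2, 3}
Tree: B1–B2, B2–B3, B3–B4
Each bag holds 3 vertices, so the decomposition has width 2, which upper-bounds the treewidth. Since 1–0–4–5–3–2–1 is a cycle in G, G is not acyclic. Forests are exactly the graphs of treewidth ≤ 1, so tw(G) ≥ 2. Combining the bounds, tw(G) = 2.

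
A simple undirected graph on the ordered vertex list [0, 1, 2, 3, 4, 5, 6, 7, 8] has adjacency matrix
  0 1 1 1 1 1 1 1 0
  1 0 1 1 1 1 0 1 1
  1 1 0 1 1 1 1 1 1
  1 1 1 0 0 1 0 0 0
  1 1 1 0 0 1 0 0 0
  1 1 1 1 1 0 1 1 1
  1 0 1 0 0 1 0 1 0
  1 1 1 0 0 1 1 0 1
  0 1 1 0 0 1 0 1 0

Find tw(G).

4

A width-4 tree decomposition is:
Bags: B1 = {0, 1, 2, 5, 7}  B2 = {0, 1, 2, 3, 5}  B3 = {1, 2, 5, 7, 8}  B4 = {0, 2, 5, 6, 7}  B5 = {0, 1, 2, 4, 5}
Tree: B1–B2, B1–B3, B1–B4, B1–B5
Every bag has size at most 5, so the width is 5 − 1 = 4 and tw(G) ≤ 4. On the other hand G contains the 5-clique {0, 1, 2, 3, 5}. A clique must lie in a single bag of any decomposition, so no decomposition can have width below 4. The upper and lower bounds meet at 4, so that is the treewidth.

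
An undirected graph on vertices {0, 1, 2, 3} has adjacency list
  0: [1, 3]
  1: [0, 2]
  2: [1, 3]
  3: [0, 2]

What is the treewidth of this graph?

A width-2 tree decomposition is:
Bags: B1 = {0, 2, 3}  B2 = {0, 1, 2}
Tree: B1–B2
Each bag holds 3 vertices, so the decomposition has width 2, which upper-bounds the treewidth. For the lower bound, G contains the cycle 0–3–2–1–0, so G is not a forest; only forests have treewidth ≤ 1, hence tw(G) ≥ 2. The upper and lower bounds meet at 2, so that is the treewidth.

2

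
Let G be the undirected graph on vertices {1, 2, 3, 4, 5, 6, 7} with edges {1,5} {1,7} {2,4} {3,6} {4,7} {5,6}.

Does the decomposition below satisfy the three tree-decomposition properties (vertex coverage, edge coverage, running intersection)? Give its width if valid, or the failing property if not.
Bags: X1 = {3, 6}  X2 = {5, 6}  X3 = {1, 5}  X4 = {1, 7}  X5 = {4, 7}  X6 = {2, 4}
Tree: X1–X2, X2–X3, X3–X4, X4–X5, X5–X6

Yes; width 1.

Checking the three conditions: (i) the bags cover all of {1, 2, 3, 4, 5, 6, 7}; (ii) for each edge, some bag contains both endpoints; (iii) the bags containing any fixed vertex form a subtree. All hold, so the decomposition is valid with width 2 − 1 = 1.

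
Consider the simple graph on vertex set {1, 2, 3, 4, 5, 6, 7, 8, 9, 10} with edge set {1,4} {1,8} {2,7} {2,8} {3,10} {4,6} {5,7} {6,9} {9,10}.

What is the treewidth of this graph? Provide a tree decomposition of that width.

Each bag holds 2 vertices, so the decomposition has width 1, which upper-bounds the treewidth. Any graph with an edge has treewidth ≥ 1, and G has the edge 5–7. The upper and lower bounds meet at 1, so that is the treewidth.

Treewidth 1.
Bags: B1 = {5, 7}  B2 = {2, 7}  B3 = {2, 8}  B4 = {1, 8}  B5 = {1, 4}  B6 = {4, 6}  B7 = {6, 9}  B8 = {9, 10}  B9 = {3, 10}
Tree: B1–B2, B2–B3, B3–B4, B4–B5, B5–B6, B6–B7, B7–B8, B8–B9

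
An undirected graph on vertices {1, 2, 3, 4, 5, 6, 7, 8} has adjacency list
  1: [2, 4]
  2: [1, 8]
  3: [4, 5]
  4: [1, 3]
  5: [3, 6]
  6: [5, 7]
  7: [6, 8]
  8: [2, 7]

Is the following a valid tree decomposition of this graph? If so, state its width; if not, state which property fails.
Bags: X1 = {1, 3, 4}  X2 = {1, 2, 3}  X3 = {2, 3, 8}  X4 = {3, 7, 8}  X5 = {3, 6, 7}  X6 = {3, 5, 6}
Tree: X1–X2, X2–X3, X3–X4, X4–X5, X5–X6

Vertex coverage: the bags together contain {1, 2, 3, 4, 5, 6, 7, 8}, the full vertex set. Edge coverage: each edge of G has both endpoints in at least one bag. Running intersection: for every vertex, the bags containing it form a connected subtree. All three properties hold, so this is a valid tree decomposition of width max|bag| − 1 = 2, and hence tw(G) ≤ 2.

Yes; width 2.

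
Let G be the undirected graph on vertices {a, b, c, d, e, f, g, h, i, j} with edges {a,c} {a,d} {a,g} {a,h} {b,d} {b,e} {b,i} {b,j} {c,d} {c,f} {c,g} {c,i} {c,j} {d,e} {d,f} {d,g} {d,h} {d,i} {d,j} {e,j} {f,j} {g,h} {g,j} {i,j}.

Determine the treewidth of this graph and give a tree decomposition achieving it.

Treewidth 3.
One optimal decomposition is:
Bags: B1 = {c, d, f, j}  B2 = {c, d, g, j}  B3 = {c, d, i, j}  B4 = {a, c, d, g}  B5 = {b, d, i, j}  B6 = {b, d, e, j}  B7 = {a, d, g, h}
Tree: B1–B2, B2–B3, B2–B4, B3–B5, B5–B6, B4–B7

Every bag has size at most 4, so the width is 4 − 1 = 3 and tw(G) ≤ 3. For the lower bound, the 4 vertices {b, d, e, j} are pairwise adjacent, and any tree decomposition puts a clique entirely inside one bag — forcing width ≥ 3. Hence tw(G) = 3 exactly.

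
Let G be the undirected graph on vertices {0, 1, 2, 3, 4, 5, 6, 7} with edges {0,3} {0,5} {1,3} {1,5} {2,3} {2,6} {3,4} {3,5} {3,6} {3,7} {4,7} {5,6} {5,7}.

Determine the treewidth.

A width-2 tree decomposition is:
Bags: B1 = {3, 5, 6}  B2 = {1, 3, 5}  B3 = {2, 3, 6}  B4 = {3, 5, 7}  B5 = {0, 3, 5}  B6 = {3, 4, 7}
Tree: B1–B2, B1–B3, B1–B4, B4–B5, B4–B6
Each bag holds 3 vertices, so the decomposition has width 2, which upper-bounds the treewidth. On the other hand G contains the 3-clique {2, 3, 6}. A clique must lie in a single bag of any decomposition, so no decomposition can have width below 2. The upper and lower bounds meet at 2, so that is the treewidth.

2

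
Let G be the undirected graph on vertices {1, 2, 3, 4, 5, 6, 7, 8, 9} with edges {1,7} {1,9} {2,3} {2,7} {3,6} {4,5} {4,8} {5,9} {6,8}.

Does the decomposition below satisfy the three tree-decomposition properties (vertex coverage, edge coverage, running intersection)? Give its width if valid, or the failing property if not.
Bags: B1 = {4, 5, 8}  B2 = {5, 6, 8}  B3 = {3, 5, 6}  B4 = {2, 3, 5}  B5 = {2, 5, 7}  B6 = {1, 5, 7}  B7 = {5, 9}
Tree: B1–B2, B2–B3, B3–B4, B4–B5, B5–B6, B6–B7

No — edge (1,9) lies in no bag.

A tree decomposition must satisfy three properties: every vertex lies in some bag; for every edge, both endpoints lie together in some bag; and for every vertex, the bags containing it form a connected subtree. Here edge (1,9) lies in no bag, so the decomposition is invalid.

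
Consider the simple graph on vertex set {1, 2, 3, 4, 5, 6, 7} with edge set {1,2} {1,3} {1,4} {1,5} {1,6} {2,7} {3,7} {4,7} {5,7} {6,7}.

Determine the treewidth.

A width-2 tree decomposition is:
Bags: B1 = {1, 2, 7}  B2 = {1, 6, 7}  B3 = {1, 5, 7}  B4 = {1, 4, 7}  B5 = {1, 3, 7}
Tree: B1–B2, B2–B3, B3–B4, B4–B5
The largest bag has 3 vertices, giving width 2; this decomposition certifies tw(G) ≤ 2. The edges 7–2–1–6–7 form a cycle, so G is not a tree and its treewidth is at least 2. Combining the bounds, tw(G) = 2.

2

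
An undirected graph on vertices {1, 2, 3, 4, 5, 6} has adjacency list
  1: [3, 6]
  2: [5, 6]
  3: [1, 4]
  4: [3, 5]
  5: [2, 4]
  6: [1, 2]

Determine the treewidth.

2

A width-2 tree decomposition is:
Bags: B1 = {1, 2, 6}  B2 = {1, 2, 5}  B3 = {1, 4, 5}  B4 = {1, 3, 4}
Tree: B1–B2, B2–B3, B3–B4
Every bag has size at most 3, so the width is 3 − 1 = 2 and tw(G) ≤ 2. Since 1–6–2–5–4–3–1 is a cycle in G, G is not acyclic. Forests are exactly the graphs of treewidth ≤ 1, so tw(G) ≥ 2. The upper and lower bounds meet at 2, so that is the treewidth.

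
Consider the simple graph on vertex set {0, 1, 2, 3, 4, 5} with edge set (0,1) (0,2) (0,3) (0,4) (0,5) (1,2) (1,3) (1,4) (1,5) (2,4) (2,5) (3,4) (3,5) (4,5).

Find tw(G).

A width-4 tree decomposition is:
Bags: B1 = {0, 1, 3, 4, 5}  B2 = {0, 1, 2, 4, 5}
Tree: B1–B2
Each bag holds 5 vertices, so the decomposition has width 4, which upper-bounds the treewidth. On the other hand G contains the 5-clique {0, 1, 2, 4, 5}. A clique must lie in a single bag of any decomposition, so no decomposition can have width below 4. The upper and lower bounds meet at 4, so that is the treewidth.

4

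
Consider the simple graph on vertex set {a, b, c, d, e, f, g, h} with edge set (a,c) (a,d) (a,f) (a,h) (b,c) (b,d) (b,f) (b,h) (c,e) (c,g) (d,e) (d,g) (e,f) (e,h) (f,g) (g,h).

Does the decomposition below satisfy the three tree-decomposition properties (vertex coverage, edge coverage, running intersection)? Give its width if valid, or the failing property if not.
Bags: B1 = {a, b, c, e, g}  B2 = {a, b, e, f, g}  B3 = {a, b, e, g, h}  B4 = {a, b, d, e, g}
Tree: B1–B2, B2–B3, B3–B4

Vertex coverage: the bags together contain {a, b, c, d, e, f, g, h}, the full vertex set. Edge coverage: each edge of G has both endpoints in at least one bag. Running intersection: for every vertex, the bags containing it form a connected subtree. All three properties hold, so this is a valid tree decomposition of width max|bag| − 1 = 4, and hence tw(G) ≤ 4.

Yes; width 4.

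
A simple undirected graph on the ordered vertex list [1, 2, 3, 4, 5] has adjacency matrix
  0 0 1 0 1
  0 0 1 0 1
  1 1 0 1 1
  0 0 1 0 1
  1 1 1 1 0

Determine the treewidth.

2

A width-2 tree decomposition is:
Bags: B1 = {3, 4, 5}  B2 = {2, 3, 5}  B3 = {1, 3, 5}
Tree: B1–B2, B2–B3
Every bag has size at most 3, so the width is 3 − 1 = 2 and tw(G) ≤ 2. For the lower bound, the 3 vertices {1, 3, 5} are pairwise adjacent, and any tree decomposition puts a clique entirely inside one bag — forcing width ≥ 2. Therefore the treewidth is 2.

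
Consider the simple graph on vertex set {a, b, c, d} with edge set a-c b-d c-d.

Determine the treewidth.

1

A width-1 tree decomposition is:
Bags: B1 = {a, c}  B2 = {c, d}  B3 = {b, d}
Tree: B1–B2, B2–B3
Each bag holds 2 vertices, so the decomposition has width 1, which upper-bounds the treewidth. G has an edge, so its treewidth is at least 1. Hence tw(G) = 1 exactly.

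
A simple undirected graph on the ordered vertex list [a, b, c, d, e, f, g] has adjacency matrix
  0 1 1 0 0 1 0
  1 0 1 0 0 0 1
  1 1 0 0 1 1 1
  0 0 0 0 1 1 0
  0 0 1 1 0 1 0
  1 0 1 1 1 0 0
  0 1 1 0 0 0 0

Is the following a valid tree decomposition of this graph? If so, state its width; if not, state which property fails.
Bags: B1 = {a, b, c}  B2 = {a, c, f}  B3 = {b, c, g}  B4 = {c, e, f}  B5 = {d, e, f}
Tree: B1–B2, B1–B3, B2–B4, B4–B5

Yes; width 2.

Every vertex of G appears in some bag (union = {a, b, c, d, e, f, g}); every edge is covered by a bag; and for each vertex v the set of bags containing v is connected in the bag tree. The decomposition is therefore valid. The largest bag has 3 vertices, so the width is 2.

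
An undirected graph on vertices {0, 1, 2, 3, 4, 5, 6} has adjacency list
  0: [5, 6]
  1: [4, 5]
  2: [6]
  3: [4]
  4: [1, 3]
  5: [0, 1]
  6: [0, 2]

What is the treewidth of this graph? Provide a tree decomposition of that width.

Every bag has size at most 2, so the width is 2 − 1 = 1 and tw(G) ≤ 1. G has an edge, so its treewidth is at least 1. Therefore the treewidth is 1.

Treewidth 1.
Bags: B1 = {2, 6}  B2 = {0, 6}  B3 = {0, 5}  B4 = {1, 5}  B5 = {1, 4}  B6 = {3, 4}
Tree: B1–B2, B2–B3, B3–B4, B4–B5, B5–B6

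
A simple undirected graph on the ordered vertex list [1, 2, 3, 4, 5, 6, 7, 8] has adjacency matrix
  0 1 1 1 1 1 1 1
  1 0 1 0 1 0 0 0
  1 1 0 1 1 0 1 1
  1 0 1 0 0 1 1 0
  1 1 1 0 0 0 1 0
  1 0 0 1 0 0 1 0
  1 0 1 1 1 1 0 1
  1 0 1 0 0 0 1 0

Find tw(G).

3

A width-3 tree decomposition is:
Bags: B1 = {1, 3, 7, 8}  B2 = {1, 3, 5, 7}  B3 = {1, 3, 4, 7}  B4 = {1, 4, 6, 7}  B5 = {1, 2, 3, 5}
Tree: B1–B2, B2–B3, B3–B4, B2–B5
Every bag has size at most 4, so the width is 4 − 1 = 3 and tw(G) ≤ 3. For the lower bound, the 4 vertices {1, 2, 3, 5} are pairwise adjacent, and any tree decomposition puts a clique entirely inside one bag — forcing width ≥ 3. The upper and lower bounds meet at 3, so that is the treewidth.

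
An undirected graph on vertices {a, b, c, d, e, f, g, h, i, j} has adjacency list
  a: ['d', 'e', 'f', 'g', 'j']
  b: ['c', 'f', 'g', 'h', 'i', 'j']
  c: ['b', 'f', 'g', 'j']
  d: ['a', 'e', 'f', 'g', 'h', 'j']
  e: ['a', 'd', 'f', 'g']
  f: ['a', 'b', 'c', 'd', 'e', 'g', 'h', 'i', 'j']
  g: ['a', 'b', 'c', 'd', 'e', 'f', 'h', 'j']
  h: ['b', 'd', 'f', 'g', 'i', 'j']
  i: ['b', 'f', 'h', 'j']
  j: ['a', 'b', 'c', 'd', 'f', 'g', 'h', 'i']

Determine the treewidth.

A width-4 tree decomposition is:
Bags: B1 = {d, f, g, h, j}  B2 = {a, d, f, g, j}  B3 = {b, f, g, h, j}  B4 = {a, d, e, f, g}  B5 = {b, c, f, g, j}  B6 = {b, f, h, i, j}
Tree: B1–B2, B1–B3, B2–B4, B3–B5, B3–B6
Each bag holds 5 vertices, so the decomposition has width 4, which upper-bounds the treewidth. On the other hand G contains the 5-clique {d, f, g, h, j}. A clique must lie in a single bag of any decomposition, so no decomposition can have width below 4. Combining the bounds, tw(G) = 4.

4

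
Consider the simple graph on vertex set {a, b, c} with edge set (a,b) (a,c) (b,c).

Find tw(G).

2

A width-2 tree decomposition is:
Bags: B1 = {a, b, c}
Tree: (single bag)
With just one bag of size 3, the width is 3 − 1 = 2, so tw(G) ≤ 2. Conversely, {a, b, c} is a clique of size 3, and the vertices of any clique must share a bag in every tree decomposition; so some bag has ≥ 3 vertices and tw(G) ≥ 2. The upper and lower bounds meet at 2, so that is the treewidth.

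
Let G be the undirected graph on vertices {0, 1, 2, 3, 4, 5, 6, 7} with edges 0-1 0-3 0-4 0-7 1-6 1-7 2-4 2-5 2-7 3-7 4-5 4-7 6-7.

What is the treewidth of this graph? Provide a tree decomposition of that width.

Treewidth 2.
One optimal decomposition is:
Bags: B1 = {0, 1, 7}  B2 = {0, 3, 7}  B3 = {0, 4, 7}  B4 = {1, 6, 7}  B5 = {2, 4, 7}  B6 = {2, 4, 5}
Tree: B1–B2, B1–B3, B1–B4, B3–B5, B5–B6

Every bag has size at most 3, so the width is 3 − 1 = 2 and tw(G) ≤ 2. For the lower bound, the 3 vertices {2, 4, 5} are pairwise adjacent, and any tree decomposition puts a clique entirely inside one bag — forcing width ≥ 2. Combining the bounds, tw(G) = 2.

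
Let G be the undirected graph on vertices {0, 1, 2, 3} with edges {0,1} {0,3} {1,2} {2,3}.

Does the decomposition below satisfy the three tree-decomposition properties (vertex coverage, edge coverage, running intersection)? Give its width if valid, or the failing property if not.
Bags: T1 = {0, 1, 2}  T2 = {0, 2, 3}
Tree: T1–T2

Yes; width 2.

Checking the three conditions: (i) the bags cover all of {0, 1, 2, 3}; (ii) for each edge, some bag contains both endpoints; (iii) the bags containing any fixed vertex form a subtree. All hold, so the decomposition is valid with width 3 − 1 = 2.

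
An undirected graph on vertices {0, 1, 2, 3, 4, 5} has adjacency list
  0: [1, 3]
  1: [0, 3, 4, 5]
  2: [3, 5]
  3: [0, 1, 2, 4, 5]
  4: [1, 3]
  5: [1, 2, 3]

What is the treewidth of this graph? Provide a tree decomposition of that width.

Each bag holds 3 vertices, so the decomposition has width 2, which upper-bounds the treewidth. Conversely, {0, 1, 3} is a clique of size 3, and the vertices of any clique must share a bag in every tree decomposition; so some bag has ≥ 3 vertices and tw(G) ≥ 2. Hence tw(G) = 2 exactly.

Treewidth 2.
Bags: B1 = {1, 3, 5}  B2 = {0, 1, 3}  B3 = {2, 3, 5}  B4 = {1, 3, 4}
Tree: B1–B2, B1–B3, B1–B4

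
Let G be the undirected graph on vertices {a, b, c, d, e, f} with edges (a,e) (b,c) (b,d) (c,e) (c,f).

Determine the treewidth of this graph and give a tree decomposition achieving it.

Every bag has size at most 2, so the width is 2 − 1 = 1 and tw(G) ≤ 1. G has an edge, so its treewidth is at least 1. The upper and lower bounds meet at 1, so that is the treewidth.

Treewidth 1.
Bags: B1 = {c, f}  B2 = {c, e}  B3 = {b, c}  B4 = {a, e}  B5 = {b, d}
Tree: B1–B2, B1–B3, B2–B4, B3–B5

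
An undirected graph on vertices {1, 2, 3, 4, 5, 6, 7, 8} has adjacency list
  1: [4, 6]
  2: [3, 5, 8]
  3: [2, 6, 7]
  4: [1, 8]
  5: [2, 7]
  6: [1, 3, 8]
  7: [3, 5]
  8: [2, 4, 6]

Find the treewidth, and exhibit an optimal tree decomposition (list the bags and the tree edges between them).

Treewidth 2.
One such decomposition:
Bags: B1 = {1, 4, 6}  B2 = {4, 6, 8}  B3 = {3, 6, 8}  B4 = {2, 3, 8}  B5 = {2, 3, 7}  B6 = {2, 5, 7}
Tree: B1–B2, B2–B3, B3–B4, B4–B5, B5–B6

Every bag has size at most 3, so the width is 3 − 1 = 2 and tw(G) ≤ 2. The edges 1–4–8–6–1 form a cycle, so G is not a tree and its treewidth is at least 2. Combining the bounds, tw(G) = 2.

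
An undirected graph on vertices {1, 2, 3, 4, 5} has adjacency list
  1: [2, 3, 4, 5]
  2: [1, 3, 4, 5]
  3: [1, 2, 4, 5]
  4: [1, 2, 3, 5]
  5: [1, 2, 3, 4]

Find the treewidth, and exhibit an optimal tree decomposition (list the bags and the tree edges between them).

Treewidth 4.
One optimal decomposition is:
Bags: B1 = {1, 2, 3, 4, 5}
Tree: (single bag)

A single bag containing all 5 vertices is trivially a valid decomposition of width 4. For the lower bound, the 5 vertices {1, 2, 3, 4, 5} are pairwise adjacent, and any tree decomposition puts a clique entirely inside one bag — forcing width ≥ 4. The upper and lower bounds meet at 4, so that is the treewidth.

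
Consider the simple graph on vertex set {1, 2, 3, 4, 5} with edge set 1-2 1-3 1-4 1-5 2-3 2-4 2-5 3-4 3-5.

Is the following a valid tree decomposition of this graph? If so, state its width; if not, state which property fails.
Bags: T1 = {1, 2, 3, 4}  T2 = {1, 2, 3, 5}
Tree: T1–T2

Vertex coverage: the bags together contain {1, 2, 3, 4, 5}, the full vertex set. Edge coverage: each edge of G has both endpoints in at least one bag. Running intersection: for every vertex, the bags containing it form a connected subtree. All three properties hold, so this is a valid tree decomposition of width max|bag| − 1 = 3, and hence tw(G) ≤ 3.

Yes; width 3.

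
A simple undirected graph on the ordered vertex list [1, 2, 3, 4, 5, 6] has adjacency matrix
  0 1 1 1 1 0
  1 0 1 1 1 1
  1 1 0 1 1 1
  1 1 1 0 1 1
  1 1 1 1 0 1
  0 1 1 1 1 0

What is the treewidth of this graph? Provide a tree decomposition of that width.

Each bag holds 5 vertices, so the decomposition has width 4, which upper-bounds the treewidth. Conversely, {1, 2, 3, 4, 5} is a clique of size 5, and the vertices of any clique must share a bag in every tree decomposition; so some bag has ≥ 5 vertices and tw(G) ≥ 4. The upper and lower bounds meet at 4, so that is the treewidth.

Treewidth 4.
Bags: B1 = {2, 3, 4, 5, 6}  B2 = {1, 2, 3, 4, 5}
Tree: B1–B2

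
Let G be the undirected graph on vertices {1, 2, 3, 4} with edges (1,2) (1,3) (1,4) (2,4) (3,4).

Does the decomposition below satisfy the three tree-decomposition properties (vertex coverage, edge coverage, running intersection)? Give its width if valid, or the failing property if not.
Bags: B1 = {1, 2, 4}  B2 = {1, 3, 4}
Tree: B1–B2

Yes; width 2.

Checking the three conditions: (i) the bags cover all of {1, 2, 3, 4}; (ii) for each edge, some bag contains both endpoints; (iii) the bags containing any fixed vertex form a subtree. All hold, so the decomposition is valid with width 3 − 1 = 2.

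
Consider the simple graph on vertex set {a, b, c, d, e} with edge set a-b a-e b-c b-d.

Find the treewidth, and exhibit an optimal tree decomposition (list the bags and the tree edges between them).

Treewidth 1.
One such decomposition:
Bags: B1 = {b, c}  B2 = {b, d}  B3 = {a, b}  B4 = {a, e}
Tree: B1–B2, B1–B3, B3–B4

Every bag has size at most 2, so the width is 2 − 1 = 1 and tw(G) ≤ 1. Any graph with an edge has treewidth ≥ 1, and G has the edge b–c. Therefore the treewidth is 1.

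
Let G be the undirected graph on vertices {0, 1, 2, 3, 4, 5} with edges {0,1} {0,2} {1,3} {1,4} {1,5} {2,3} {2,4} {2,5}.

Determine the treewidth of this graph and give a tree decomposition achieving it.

Every bag has size at most 3, so the width is 3 − 1 = 2 and tw(G) ≤ 2. Since 1–4–2–0–1 is a cycle in G, G is not acyclic. Forests are exactly the graphs of treewidth ≤ 1, so tw(G) ≥ 2. The upper and lower bounds meet at 2, so that is the treewidth.

Treewidth 2.
One optimal decomposition is:
Bags: B1 = {1, 2, 4}  B2 = {0, 1, 2}  B3 = {1, 2, 3}  B4 = {1, 2, 5}
Tree: B1–B2, B2–B3, B3–B4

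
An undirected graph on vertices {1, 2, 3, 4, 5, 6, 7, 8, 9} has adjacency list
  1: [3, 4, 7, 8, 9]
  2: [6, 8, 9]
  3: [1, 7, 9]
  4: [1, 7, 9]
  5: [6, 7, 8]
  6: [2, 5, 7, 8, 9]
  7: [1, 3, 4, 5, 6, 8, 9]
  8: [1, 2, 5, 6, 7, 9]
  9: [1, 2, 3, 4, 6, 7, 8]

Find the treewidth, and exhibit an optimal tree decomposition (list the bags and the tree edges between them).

Treewidth 3.
One such decomposition:
Bags: B1 = {6, 7, 8, 9}  B2 = {1, 7, 8, 9}  B3 = {2, 6, 8, 9}  B4 = {5, 6, 7, 8}  B5 = {1, 3, 7, 9}  B6 = {1, 4, 7, 9}
Tree: B1–B2, B1–B3, B1–B4, B2–B5, B2–B6

Each bag holds 4 vertices, so the decomposition has width 3, which upper-bounds the treewidth. Conversely, {2, 6, 8, 9} is a clique of size 4, and the vertices of any clique must share a bag in every tree decomposition; so some bag has ≥ 4 vertices and tw(G) ≥ 3. Hence tw(G) = 3 exactly.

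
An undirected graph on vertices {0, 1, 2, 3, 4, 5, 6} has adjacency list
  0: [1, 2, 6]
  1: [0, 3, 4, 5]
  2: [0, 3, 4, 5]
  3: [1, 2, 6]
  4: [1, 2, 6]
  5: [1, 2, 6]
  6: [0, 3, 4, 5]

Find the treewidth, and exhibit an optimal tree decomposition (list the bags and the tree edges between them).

Each bag holds 4 vertices, so the decomposition has width 3, which upper-bounds the treewidth. For the lower bound: the 4 vertex sets {0,2}, {1,4}, {6}, {3} are disjoint, each induces a connected subgraph, and every pair is joined by at least one edge of G. Contracting each set to a single vertex therefore yields K_{4} as a minor, and since treewidth is minor-monotone, tw(G) ≥ tw(K_{4}) = 3. Combining the bounds, tw(G) = 3.

Treewidth 3.
One optimal decomposition is:
Bags: B1 = {0, 1, 2, 6}  B2 = {1, 2, 4, 6}  B3 = {1, 2, 3, 6}  B4 = {1, 2, 5, 6}
Tree: B1–B2, B2–B3, B3–B4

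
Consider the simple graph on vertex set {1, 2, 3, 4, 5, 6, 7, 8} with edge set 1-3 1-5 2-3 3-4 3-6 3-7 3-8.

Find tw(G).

1

A width-1 tree decomposition is:
Bags: B1 = {1, 3}  B2 = {3, 6}  B3 = {3, 8}  B4 = {2, 3}  B5 = {3, 4}  B6 = {3, 7}  B7 = {1, 5}
Tree: B1–B2, B2–B3, B3–B4, B2–B5, B1–B6, B1–B7
Every bag has size at most 2, so the width is 2 − 1 = 1 and tw(G) ≤ 1. Any graph with an edge has treewidth ≥ 1, and G has the edge 1–3. Combining the bounds, tw(G) = 1.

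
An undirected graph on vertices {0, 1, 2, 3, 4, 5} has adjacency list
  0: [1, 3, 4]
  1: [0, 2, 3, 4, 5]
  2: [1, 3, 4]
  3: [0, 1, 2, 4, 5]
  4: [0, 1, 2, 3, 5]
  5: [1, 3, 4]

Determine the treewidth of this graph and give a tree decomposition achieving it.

Each bag holds 4 vertices, so the decomposition has width 3, which upper-bounds the treewidth. For the lower bound, the 4 vertices {0, 1, 3, 4} are pairwise adjacent, and any tree decomposition puts a clique entirely inside one bag — forcing width ≥ 3. Hence tw(G) = 3 exactly.

Treewidth 3.
One optimal decomposition is:
Bags: B1 = {1, 2, 3, 4}  B2 = {1, 3, 4, 5}  B3 = {0, 1, 3, 4}
Tree: B1–B2, B2–B3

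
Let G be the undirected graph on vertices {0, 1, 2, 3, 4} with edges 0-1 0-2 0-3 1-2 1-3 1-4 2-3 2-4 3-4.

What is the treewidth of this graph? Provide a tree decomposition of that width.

Every bag has size at most 4, so the width is 4 − 1 = 3 and tw(G) ≤ 3. On the other hand G contains the 4-clique {0, 1, 2, 3}. A clique must lie in a single bag of any decomposition, so no decomposition can have width below 3. Hence tw(G) = 3 exactly.

Treewidth 3.
Bags: B1 = {0, 1, 2, 3}  B2 = {1, 2, 3, 4}
Tree: B1–B2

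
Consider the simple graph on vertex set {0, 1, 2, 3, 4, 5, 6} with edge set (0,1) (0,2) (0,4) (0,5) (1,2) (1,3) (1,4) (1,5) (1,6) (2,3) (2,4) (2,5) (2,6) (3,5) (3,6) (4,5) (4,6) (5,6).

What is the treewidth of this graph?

A width-4 tree decomposition is:
Bags: B1 = {0, 1, 2, 4, 5}  B2 = {1, 2, 4, 5, 6}  B3 = {1, 2, 3, 5, 6}
Tree: B1–B2, B2–B3
Every bag has size at most 5, so the width is 5 − 1 = 4 and tw(G) ≤ 4. Conversely, {1, 2, 3, 5, 6} is a clique of size 5, and the vertices of any clique must share a bag in every tree decomposition; so some bag has ≥ 5 vertices and tw(G) ≥ 4. Therefore the treewidth is 4.

4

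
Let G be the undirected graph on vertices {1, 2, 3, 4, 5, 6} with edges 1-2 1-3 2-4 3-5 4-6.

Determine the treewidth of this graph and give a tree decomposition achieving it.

Treewidth 1.
Bags: B1 = {4, 6}  B2 = {2, 4}  B3 = {1, 2}  B4 = {1, 3}  B5 = {3, 5}
Tree: B1–B2, B2–B3, B3–B4, B4–B5

The largest bag has 2 vertices, giving width 1; this decomposition certifies tw(G) ≤ 1. G has an edge, so its treewidth is at least 1. The upper and lower bounds meet at 1, so that is the treewidth.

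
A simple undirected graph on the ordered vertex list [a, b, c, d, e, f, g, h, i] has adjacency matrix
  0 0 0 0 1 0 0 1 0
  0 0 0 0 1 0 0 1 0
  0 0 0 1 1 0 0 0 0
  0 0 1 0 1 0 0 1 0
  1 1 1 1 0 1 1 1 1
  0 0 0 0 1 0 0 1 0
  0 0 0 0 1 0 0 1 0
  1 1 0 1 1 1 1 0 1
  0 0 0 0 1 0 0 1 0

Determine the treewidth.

A width-2 tree decomposition is:
Bags: B1 = {b, e, h}  B2 = {e, h, i}  B3 = {d, e, h}  B4 = {e, g, h}  B5 = {e, f, h}  B6 = {c, d, e}  B7 = {a, e, h}
Tree: B1–B2, B1–B3, B1–B4, B2–B5, B3–B6, B4–B7
The largest bag has 3 vertices, giving width 2; this decomposition certifies tw(G) ≤ 2. On the other hand G contains the 3-clique {d, e, h}. A clique must lie in a single bag of any decomposition, so no decomposition can have width below 2. Combining the bounds, tw(G) = 2.

2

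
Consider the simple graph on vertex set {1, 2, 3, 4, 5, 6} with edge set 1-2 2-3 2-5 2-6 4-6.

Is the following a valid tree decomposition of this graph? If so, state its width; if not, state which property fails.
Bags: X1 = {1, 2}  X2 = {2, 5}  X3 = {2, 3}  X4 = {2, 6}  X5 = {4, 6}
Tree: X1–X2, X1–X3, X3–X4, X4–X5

Yes; width 1.

Checking the three conditions: (i) the bags cover all of {1, 2, 3, 4, 5, 6}; (ii) for each edge, some bag contains both endpoints; (iii) the bags containing any fixed vertex form a subtree. All hold, so the decomposition is valid with width 2 − 1 = 1.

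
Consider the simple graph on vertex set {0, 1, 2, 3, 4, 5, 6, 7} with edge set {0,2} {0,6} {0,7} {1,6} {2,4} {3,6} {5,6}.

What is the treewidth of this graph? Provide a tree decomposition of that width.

Treewidth 1.
One such decomposition:
Bags: B1 = {0, 7}  B2 = {0, 2}  B3 = {2, 4}  B4 = {0, 6}  B5 = {3, 6}  B6 = {5, 6}  B7 = {1, 6}
Tree: B1–B2, B2–B3, B1–B4, B4–B5, B5–B6, B4–B7

Each bag holds 2 vertices, so the decomposition has width 1, which upper-bounds the treewidth. Any graph with an edge has treewidth ≥ 1, and G has the edge 7–0. Therefore the treewidth is 1.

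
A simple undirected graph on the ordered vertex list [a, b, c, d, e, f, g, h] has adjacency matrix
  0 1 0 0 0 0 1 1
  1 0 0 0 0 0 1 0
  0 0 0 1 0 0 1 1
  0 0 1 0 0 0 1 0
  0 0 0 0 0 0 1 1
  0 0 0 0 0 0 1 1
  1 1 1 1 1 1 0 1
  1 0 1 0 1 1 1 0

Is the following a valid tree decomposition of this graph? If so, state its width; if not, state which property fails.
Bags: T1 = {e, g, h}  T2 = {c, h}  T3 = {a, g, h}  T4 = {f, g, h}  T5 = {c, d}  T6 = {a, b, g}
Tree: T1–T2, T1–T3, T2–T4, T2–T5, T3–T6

No — edge (g,c) lies in no bag.

A tree decomposition must satisfy three properties: every vertex lies in some bag; for every edge, both endpoints lie together in some bag; and for every vertex, the bags containing it form a connected subtree. Here edge (g,c) lies in no bag, so the decomposition is invalid.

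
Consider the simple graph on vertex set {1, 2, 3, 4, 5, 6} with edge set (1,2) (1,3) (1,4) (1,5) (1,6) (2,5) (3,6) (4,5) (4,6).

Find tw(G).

A width-2 tree decomposition is:
Bags: B1 = {1, 4, 5}  B2 = {1, 4, 6}  B3 = {1, 2, 5}  B4 = {1, 3, 6}
Tree: B1–B2, B1–B3, B2–B4
The largest bag has 3 vertices, giving width 2; this decomposition certifies tw(G) ≤ 2. On the other hand G contains the 3-clique {1, 2, 5}. A clique must lie in a single bag of any decomposition, so no decomposition can have width below 2. The upper and lower bounds meet at 2, so that is the treewidth.

2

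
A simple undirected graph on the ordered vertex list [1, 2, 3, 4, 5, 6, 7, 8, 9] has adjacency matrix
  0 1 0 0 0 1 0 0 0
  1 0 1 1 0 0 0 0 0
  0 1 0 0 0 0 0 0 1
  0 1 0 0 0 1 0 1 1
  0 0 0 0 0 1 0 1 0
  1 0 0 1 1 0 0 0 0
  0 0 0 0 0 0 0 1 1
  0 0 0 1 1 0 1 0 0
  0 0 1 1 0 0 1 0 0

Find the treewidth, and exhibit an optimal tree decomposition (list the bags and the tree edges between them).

The largest bag has 4 vertices, giving width 3; this decomposition certifies tw(G) ≤ 3. For the lower bound: the 4 vertex sets {3,7,9}, {8}, {4}, {1,2,5,6} are disjoint, each induces a connected subgraph, and every pair is joined by at least one edge of G. Contracting each set to a single vertex therefore yields K_{4} as a minor, and since treewidth is minor-monotone, tw(G) ≥ tw(K_{4}) = 3. Hence tw(G) = 3 exactly.

Treewidth 3.
One such decomposition:
Bags: B1 = {3, 7, 8, 9}  B2 = {3, 4, 8, 9}  B3 = {2, 3, 4, 8}  B4 = {2, 4, 5, 8}  B5 = {2, 4, 5, 6}  B6 = {1, 2, 5, 6}
Tree: B1–B2, B2–B3, B3–B4, B4–B5, B5–B6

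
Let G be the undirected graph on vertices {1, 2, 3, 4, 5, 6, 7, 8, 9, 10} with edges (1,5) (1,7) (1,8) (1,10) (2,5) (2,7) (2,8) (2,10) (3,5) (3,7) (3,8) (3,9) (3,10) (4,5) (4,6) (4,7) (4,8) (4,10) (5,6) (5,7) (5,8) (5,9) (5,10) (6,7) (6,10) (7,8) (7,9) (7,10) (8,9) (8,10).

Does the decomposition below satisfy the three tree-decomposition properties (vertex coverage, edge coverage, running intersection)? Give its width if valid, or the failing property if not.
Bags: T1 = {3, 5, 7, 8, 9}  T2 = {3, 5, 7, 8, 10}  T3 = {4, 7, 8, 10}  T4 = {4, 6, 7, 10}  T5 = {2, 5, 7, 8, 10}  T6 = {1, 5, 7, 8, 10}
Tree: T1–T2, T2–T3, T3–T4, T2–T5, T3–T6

A tree decomposition must satisfy three properties: every vertex lies in some bag; for every edge, both endpoints lie together in some bag; and for every vertex, the bags containing it form a connected subtree. Here edge (5,4) lies in no bag, so the decomposition is invalid.

No — edge (5,4) lies in no bag.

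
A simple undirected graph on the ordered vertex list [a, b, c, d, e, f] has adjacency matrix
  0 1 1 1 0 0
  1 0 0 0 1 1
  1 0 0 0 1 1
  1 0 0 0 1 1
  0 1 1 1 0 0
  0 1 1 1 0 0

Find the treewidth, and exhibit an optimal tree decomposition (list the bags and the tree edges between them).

Treewidth 3.
Bags: B1 = {a, b, e, f}  B2 = {a, d, e, f}  B3 = {a, c, e, f}
Tree: B1–B2, B2–B3

The largest bag has 4 vertices, giving width 3; this decomposition certifies tw(G) ≤ 3. For the lower bound: the 4 vertex sets {a,b}, {d,e}, {f}, {c} are disjoint, each induces a connected subgraph, and every pair is joined by at least one edge of G. Contracting each set to a single vertex therefore yields K_{4} as a minor, and since treewidth is minor-monotone, tw(G) ≥ tw(K_{4}) = 3. Therefore the treewidth is 3.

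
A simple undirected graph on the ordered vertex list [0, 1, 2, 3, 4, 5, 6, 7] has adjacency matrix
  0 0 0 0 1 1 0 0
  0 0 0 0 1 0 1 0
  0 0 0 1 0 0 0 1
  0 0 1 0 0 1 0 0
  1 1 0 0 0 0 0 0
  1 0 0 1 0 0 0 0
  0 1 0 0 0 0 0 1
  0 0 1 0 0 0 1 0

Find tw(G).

2

A width-2 tree decomposition is:
Bags: B1 = {1, 4, 6}  B2 = {4, 6, 7}  B3 = {2, 4, 7}  B4 = {2, 3, 4}  B5 = {3, 4, 5}  B6 = {0, 4, 5}
Tree: B1–B2, B2–B3, B3–B4, B4–B5, B5–B6
Each bag holds 3 vertices, so the decomposition has width 2, which upper-bounds the treewidth. For the lower bound, G contains the cycle 4–1–6–7–2–3–5–0–4, so G is not a forest; only forests have treewidth ≤ 1, hence tw(G) ≥ 2. Combining the bounds, tw(G) = 2.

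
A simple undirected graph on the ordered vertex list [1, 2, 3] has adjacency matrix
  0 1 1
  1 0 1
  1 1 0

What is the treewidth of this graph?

2

A width-2 tree decomposition is:
Bags: B1 = {1, 2, 3}
Tree: (single bag)
A single bag containing all 3 vertices is trivially a valid decomposition of width 2. For the lower bound, the 3 vertices {1, 2, 3} are pairwise adjacent, and any tree decomposition puts a clique entirely inside one bag — forcing width ≥ 2. Hence tw(G) = 2 exactly.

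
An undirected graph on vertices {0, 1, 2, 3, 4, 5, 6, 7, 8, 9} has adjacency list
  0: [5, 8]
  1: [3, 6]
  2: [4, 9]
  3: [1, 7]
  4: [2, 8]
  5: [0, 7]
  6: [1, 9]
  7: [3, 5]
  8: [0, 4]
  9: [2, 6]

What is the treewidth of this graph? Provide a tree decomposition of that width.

Treewidth 2.
One optimal decomposition is:
Bags: B1 = {1, 3, 7}  B2 = {1, 6, 7}  B3 = {6, 7, 9}  B4 = {2, 7, 9}  B5 = {2, 4, 7}  B6 = {4, 7, 8}  B7 = {0, 7, 8}  B8 = {0, 5, 7}
Tree: B1–B2, B2–B3, B3–B4, B4–B5, B5–B6, B6–B7, B7–B8

Every bag has size at most 3, so the width is 3 − 1 = 2 and tw(G) ≤ 2. Since 7–3–1–6–9–2–4–8–0–5–7 is a cycle in G, G is not acyclic. Forests are exactly the graphs of treewidth ≤ 1, so tw(G) ≥ 2. Hence tw(G) = 2 exactly.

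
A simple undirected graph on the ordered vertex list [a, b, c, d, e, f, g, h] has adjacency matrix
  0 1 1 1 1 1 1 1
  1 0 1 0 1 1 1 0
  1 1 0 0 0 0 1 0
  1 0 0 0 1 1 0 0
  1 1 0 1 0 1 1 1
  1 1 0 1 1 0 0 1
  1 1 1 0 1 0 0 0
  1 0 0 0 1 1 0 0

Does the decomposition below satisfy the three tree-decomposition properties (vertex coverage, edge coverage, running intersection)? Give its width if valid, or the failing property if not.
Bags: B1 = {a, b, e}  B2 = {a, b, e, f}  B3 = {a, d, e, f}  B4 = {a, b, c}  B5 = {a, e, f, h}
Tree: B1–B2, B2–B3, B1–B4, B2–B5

A tree decomposition must satisfy three properties: every vertex lies in some bag; for every edge, both endpoints lie together in some bag; and for every vertex, the bags containing it form a connected subtree. Here vertex g appears in no bag, so the decomposition is invalid.

No — vertex g appears in no bag.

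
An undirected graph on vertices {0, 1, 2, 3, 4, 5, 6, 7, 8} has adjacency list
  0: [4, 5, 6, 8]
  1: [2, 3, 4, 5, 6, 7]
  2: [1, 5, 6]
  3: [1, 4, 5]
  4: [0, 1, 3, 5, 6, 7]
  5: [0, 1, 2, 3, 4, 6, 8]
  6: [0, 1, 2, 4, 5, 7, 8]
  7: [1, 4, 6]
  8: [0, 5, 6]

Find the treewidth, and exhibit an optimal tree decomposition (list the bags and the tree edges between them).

Every bag has size at most 4, so the width is 4 − 1 = 3 and tw(G) ≤ 3. On the other hand G contains the 4-clique {1, 3, 4, 5}. A clique must lie in a single bag of any decomposition, so no decomposition can have width below 3. Hence tw(G) = 3 exactly.

Treewidth 3.
Bags: B1 = {1, 4, 5, 6}  B2 = {1, 4, 6, 7}  B3 = {1, 3, 4, 5}  B4 = {0, 4, 5, 6}  B5 = {0, 5, 6, 8}  B6 = {1, 2, 5, 6}
Tree: B1–B2, B1–B3, B1–B4, B4–B5, B1–B6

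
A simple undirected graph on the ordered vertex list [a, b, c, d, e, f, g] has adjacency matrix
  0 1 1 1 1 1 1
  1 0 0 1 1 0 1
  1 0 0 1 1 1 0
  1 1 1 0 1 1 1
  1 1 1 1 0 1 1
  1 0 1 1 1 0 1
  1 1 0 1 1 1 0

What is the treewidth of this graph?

A width-4 tree decomposition is:
Bags: B1 = {a, b, d, e, g}  B2 = {a, d, e, f, g}  B3 = {a, c, d, e, f}
Tree: B1–B2, B2–B3
The largest bag has 5 vertices, giving width 4; this decomposition certifies tw(G) ≤ 4. Conversely, {a, d, e, f, g} is a clique of size 5, and the vertices of any clique must share a bag in every tree decomposition; so some bag has ≥ 5 vertices and tw(G) ≥ 4. The upper and lower bounds meet at 4, so that is the treewidth.

4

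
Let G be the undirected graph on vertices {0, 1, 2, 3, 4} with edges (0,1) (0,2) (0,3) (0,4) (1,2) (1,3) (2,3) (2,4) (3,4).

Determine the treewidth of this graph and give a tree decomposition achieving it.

Treewidth 3.
One optimal decomposition is:
Bags: B1 = {0, 2, 3, 4}  B2 = {0, 1, 2, 3}
Tree: B1–B2

Each bag holds 4 vertices, so the decomposition has width 3, which upper-bounds the treewidth. On the other hand G contains the 4-clique {0, 1, 2, 3}. A clique must lie in a single bag of any decomposition, so no decomposition can have width below 3. Combining the bounds, tw(G) = 3.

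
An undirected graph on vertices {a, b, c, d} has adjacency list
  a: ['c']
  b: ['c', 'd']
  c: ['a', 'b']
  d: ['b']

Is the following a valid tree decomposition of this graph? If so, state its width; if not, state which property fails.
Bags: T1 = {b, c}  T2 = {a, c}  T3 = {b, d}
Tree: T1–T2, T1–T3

Checking the three conditions: (i) the bags cover all of {a, b, c, d}; (ii) for each edge, some bag contains both endpoints; (iii) the bags containing any fixed vertex form a subtree. All hold, so the decomposition is valid with width 2 − 1 = 1.

Yes; width 1.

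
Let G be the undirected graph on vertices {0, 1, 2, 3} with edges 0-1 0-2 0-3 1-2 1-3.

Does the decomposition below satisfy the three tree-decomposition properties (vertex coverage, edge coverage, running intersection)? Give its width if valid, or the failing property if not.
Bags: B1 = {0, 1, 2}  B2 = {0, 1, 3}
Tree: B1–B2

Yes; width 2.

Every vertex of G appears in some bag (union = {0, 1, 2, 3}); every edge is covered by a bag; and for each vertex v the set of bags containing v is connected in the bag tree. The decomposition is therefore valid. The largest bag has 3 vertices, so the width is 2.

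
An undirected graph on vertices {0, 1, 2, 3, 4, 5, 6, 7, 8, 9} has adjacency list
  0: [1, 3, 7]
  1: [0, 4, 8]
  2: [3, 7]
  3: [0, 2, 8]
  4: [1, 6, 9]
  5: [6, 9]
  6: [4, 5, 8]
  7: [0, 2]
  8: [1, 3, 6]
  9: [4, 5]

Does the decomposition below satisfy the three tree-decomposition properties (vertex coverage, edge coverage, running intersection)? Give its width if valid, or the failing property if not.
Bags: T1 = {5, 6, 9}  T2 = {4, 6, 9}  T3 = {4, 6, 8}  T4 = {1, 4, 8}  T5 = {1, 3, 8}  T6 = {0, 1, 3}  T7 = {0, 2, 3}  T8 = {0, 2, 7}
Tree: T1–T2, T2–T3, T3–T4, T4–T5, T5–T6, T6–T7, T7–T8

Vertex coverage: the bags together contain {0, 1, 2, 3, 4, 5, 6, 7, 8, 9}, the full vertex set. Edge coverage: each edge of G has both endpoints in at least one bag. Running intersection: for every vertex, the bags containing it form a connected subtree. All three properties hold, so this is a valid tree decomposition of width max|bag| − 1 = 2, and hence tw(G) ≤ 2.

Yes; width 2.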